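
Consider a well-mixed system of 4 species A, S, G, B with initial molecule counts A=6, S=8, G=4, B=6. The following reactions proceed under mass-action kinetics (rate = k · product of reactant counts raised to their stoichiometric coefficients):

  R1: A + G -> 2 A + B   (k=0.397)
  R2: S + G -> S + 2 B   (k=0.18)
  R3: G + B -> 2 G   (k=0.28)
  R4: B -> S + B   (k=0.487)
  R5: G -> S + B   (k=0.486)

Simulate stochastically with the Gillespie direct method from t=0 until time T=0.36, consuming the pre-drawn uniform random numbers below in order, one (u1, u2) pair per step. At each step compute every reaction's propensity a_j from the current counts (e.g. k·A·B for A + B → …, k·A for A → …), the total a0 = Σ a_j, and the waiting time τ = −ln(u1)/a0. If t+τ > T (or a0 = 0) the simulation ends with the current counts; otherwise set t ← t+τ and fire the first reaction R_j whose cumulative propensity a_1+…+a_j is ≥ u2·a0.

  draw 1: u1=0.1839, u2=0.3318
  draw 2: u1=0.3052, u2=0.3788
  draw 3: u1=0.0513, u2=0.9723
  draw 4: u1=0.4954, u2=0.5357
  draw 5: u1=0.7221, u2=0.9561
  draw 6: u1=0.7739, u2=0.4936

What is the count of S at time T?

S at T = 10

t=0.000: A=6 S=8 G=4 B=6
Draw 1: a1=9.528, a2=5.760, a3=6.720, a4=2.922, a5=1.944, a0=26.874; τ=−ln(0.1839)/26.874=0.063 → t=0.063; u2·a0=0.3318·26.874=8.917 ≤ a1=9.528 → R1 fires; A=7 S=8 G=3 B=7
Draw 2: a1=8.337, a2=4.320, a3=5.880, a4=3.409, a5=1.458, a0=23.404; τ=−ln(0.3052)/23.404=0.051 → t=0.114; u2·a0=0.3788·23.404=8.865; a1=8.337 < 8.865 ≤ a1+a2=12.657 → R2 fires; A=7 S=8 G=2 B=9
Draw 3: a1=5.558, a2=2.880, a3=5.040, a4=4.383, a5=0.972, a0=18.833; τ=−ln(0.0513)/18.833=0.158 → t=0.271; u2·a0=0.9723·18.833=18.311; a1+…+a4=17.861 < 18.311 ≤ a1+…+a5=18.833 → R5 fires; A=7 S=9 G=1 B=10
Draw 4: a1=2.779, a2=1.620, a3=2.800, a4=4.870, a5=0.486, a0=12.555; τ=−ln(0.4954)/12.555=0.056 → t=0.327; u2·a0=0.5357·12.555=6.726; a1+a2=4.399 < 6.726 ≤ a1+…+a3=7.199 → R3 fires; A=7 S=9 G=2 B=9
Draw 5: a1=5.558, a2=3.240, a3=5.040, a4=4.383, a5=0.972, a0=19.193; τ=−ln(0.7221)/19.193=0.017 → t=0.344; u2·a0=0.9561·19.193=18.350; a1+…+a4=18.221 < 18.350 ≤ a1+…+a5=19.193 → R5 fires; A=7 S=10 G=1 B=10
Draw 6: a1=2.779, a2=1.800, a3=2.800, a4=4.870, a5=0.486, a0=12.735; τ=−ln(0.7739)/12.735=0.020 → t=0.364 > T=0.36: stop.
Read off S at T=0.36: 10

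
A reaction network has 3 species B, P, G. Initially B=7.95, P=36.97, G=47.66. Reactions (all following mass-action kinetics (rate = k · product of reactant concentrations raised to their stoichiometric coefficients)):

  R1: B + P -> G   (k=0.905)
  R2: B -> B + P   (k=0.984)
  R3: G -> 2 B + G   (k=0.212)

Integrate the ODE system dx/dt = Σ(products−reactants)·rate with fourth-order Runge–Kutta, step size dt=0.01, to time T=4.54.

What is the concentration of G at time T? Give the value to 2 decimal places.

G at T = 210.16

RK4 with dt=0.01: 454 steps to T=4.54. Trajectory (selected grid times):
t=0.00: B=7.95 P=36.97 G=47.66
t=0.50: B=1.54 P=18.59 G=66.82
t=1.01: B=4.11 P=6.53 G=80.15
t=1.51: B=12.99 P=1.24 G=89.34
t=2.02: B=23.76 P=1.09 G=98.83
t=2.52: B=32.27 P=1.09 G=112.66
t=3.03: B=40.31 P=1.09 G=130.88
t=3.53: B=48.48 P=1.09 G=152.69
t=4.04: B=57.70 P=1.09 G=179.29
t=4.54: B=68.02 P=1.09 G=210.16
Read off G at T=4.54: 210.16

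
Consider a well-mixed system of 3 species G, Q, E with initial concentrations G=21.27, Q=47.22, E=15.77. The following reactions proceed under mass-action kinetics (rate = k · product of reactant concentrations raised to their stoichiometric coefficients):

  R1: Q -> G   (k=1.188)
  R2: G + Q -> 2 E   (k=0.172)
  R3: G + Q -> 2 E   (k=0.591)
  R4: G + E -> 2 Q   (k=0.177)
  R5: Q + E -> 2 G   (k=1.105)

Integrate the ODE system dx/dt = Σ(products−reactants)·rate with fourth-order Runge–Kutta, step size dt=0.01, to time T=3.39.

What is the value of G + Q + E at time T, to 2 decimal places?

Value at T = 84.26

Check how each reaction changes W = G + Q + E (weight of products minus weight of reactants):
R1: Q -> G: (1·1) − (1·1) = 1 − 1 = 0
R2: G + Q -> 2 E: (1·2) − (1·1 + 1·1) = 2 − 2 = 0
R3: G + Q -> 2 E: (1·2) − (1·1 + 1·1) = 2 − 2 = 0
R4: G + E -> 2 Q: (1·2) − (1·1 + 1·1) = 2 − 2 = 0
R5: Q + E -> 2 G: (1·2) − (1·1 + 1·1) = 2 − 2 = 0
Every reaction leaves W unchanged, so W is conserved and no simulation is needed: W(T) = W(0) = 21.27 + 47.22 + 15.77 = 84.26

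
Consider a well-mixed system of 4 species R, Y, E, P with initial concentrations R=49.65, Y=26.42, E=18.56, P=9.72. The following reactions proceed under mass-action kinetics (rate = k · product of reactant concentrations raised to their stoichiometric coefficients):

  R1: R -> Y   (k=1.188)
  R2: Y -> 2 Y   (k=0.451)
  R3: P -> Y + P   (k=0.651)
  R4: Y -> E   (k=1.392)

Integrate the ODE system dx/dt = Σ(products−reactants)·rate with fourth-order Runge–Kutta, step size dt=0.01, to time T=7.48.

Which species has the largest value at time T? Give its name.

RK4 with dt=0.01: 748 steps to T=7.48. Trajectory (selected grid times):
t=0.00: R=49.65 Y=26.42 E=18.56 P=9.72
t=0.83: R=18.52 Y=36.01 E=58.18 P=9.72
t=1.66: R=6.91 Y=27.70 E=95.43 P=9.72
t=2.49: R=2.58 Y=19.15 E=122.25 P=9.72
t=3.32: R=0.96 Y=13.47 E=140.82 P=9.72
t=4.16: R=0.35 Y=10.18 E=154.45 P=9.72
t=4.99: R=0.13 Y=8.45 E=165.10 P=9.72
t=5.82: R=0.05 Y=7.57 E=174.30 P=9.72
t=6.65: R=0.02 Y=7.13 E=182.76 P=9.72
t=7.48: R=0.01 Y=6.92 E=190.86 P=9.72
At T=7.48: R=0.01 Y=6.92 E=190.86 P=9.72; the largest is E.

Dominant species at T: E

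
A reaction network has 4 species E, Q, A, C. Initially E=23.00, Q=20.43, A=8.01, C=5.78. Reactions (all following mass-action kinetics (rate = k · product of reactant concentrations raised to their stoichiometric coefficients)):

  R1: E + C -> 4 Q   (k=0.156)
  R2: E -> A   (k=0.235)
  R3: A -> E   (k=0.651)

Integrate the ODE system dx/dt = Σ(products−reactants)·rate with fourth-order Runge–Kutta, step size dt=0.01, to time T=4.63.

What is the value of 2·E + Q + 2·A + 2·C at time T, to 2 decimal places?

Value at T = 94.01

Check how each reaction changes W = 2·E + Q + 2·A + 2·C (weight of products minus weight of reactants):
R1: E + C -> 4 Q: (1·4) − (2·1 + 2·1) = 4 − 4 = 0
R2: E -> A: (2·1) − (2·1) = 2 − 2 = 0
R3: A -> E: (2·1) − (2·1) = 2 − 2 = 0
Every reaction leaves W unchanged, so W is conserved and no simulation is needed: W(T) = W(0) = 2·23.00 + 20.43 + 2·8.01 + 2·5.78 = 94.01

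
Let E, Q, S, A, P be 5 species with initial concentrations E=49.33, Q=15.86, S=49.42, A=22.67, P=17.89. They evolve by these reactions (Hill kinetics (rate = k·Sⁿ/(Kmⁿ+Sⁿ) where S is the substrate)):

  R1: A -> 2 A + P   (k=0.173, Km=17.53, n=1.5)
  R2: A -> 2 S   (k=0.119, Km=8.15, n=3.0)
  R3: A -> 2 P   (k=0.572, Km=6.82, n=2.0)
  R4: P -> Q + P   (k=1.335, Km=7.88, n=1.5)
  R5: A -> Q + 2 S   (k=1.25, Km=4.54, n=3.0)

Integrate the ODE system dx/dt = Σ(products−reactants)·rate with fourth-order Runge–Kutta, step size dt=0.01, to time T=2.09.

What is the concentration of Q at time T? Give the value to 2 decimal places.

Q at T = 20.65

RK4 with dt=0.01: 209 steps to T=2.09. Trajectory (selected grid times):
t=0.00: E=49.33 Q=15.86 S=49.42 A=22.67 P=17.89
t=0.23: E=49.33 Q=16.38 S=50.04 A=22.26 P=18.15
t=0.46: E=49.33 Q=16.91 S=50.66 A=21.85 P=18.42
t=0.70: E=49.33 Q=17.46 S=51.31 A=21.43 P=18.69
t=0.93: E=49.33 Q=17.98 S=51.93 A=21.02 P=18.95
t=1.16: E=49.33 Q=18.51 S=52.56 A=20.61 P=19.21
t=1.39: E=49.33 Q=19.04 S=53.18 A=20.21 P=19.47
t=1.63: E=49.33 Q=19.59 S=53.82 A=19.79 P=19.74
t=1.86: E=49.33 Q=20.12 S=54.44 A=19.38 P=20.00
t=2.09: E=49.33 Q=20.65 S=55.06 A=18.98 P=20.25
Read off Q at T=2.09: 20.65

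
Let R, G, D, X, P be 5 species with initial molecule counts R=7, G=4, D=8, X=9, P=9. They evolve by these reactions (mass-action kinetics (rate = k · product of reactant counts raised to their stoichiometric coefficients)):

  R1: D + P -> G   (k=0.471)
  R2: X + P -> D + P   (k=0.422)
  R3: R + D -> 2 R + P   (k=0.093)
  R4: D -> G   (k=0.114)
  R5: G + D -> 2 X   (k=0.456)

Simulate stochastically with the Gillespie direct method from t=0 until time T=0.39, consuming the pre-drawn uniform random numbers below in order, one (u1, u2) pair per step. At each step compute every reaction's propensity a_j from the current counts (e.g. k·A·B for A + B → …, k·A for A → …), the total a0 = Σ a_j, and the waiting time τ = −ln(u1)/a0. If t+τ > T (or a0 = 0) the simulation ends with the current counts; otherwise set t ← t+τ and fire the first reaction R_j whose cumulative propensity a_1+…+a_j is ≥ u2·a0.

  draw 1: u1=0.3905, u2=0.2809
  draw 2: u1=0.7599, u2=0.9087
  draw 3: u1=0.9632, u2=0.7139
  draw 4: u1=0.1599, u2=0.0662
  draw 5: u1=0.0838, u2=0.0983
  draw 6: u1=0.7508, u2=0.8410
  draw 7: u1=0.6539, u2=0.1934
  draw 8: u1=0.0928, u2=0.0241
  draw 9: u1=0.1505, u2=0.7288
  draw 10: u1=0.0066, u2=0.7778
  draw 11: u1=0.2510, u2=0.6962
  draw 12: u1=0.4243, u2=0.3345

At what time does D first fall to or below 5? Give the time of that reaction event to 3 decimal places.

t=0.000: R=7 G=4 D=8 X=9 P=9
Draw 1: a1=33.912, a2=34.182, a3=5.208, a4=0.912, a5=14.592, a0=88.806; τ=−ln(0.3905)/88.806=0.011 → t=0.011; u2·a0=0.2809·88.806=24.946 ≤ a1=33.912 → R1 fires; R=7 G=5 D=7 X=9 P=8
Draw 2: a1=26.376, a2=30.384, a3=4.557, a4=0.798, a5=15.960, a0=78.075; τ=−ln(0.7599)/78.075=0.004 → t=0.014; u2·a0=0.9087·78.075=70.947; a1+…+a4=62.115 < 70.947 ≤ a1+…+a5=78.075 → R5 fires; R=7 G=4 D=6 X=11 P=8
Draw 3: a1=22.608, a2=37.136, a3=3.906, a4=0.684, a5=10.944, a0=75.278; τ=−ln(0.9632)/75.278=0.000 → t=0.015; u2·a0=0.7139·75.278=53.741; a1=22.608 < 53.741 ≤ a1+a2=59.744 → R2 fires; R=7 G=4 D=7 X=10 P=8
Draw 4: a1=26.376, a2=33.760, a3=4.557, a4=0.798, a5=12.768, a0=78.259; τ=−ln(0.1599)/78.259=0.023 → t=0.038; u2·a0=0.0662·78.259=5.181 ≤ a1=26.376 → R1 fires; R=7 G=5 D=6 X=10 P=7
Draw 5: a1=19.782, a2=29.540, a3=3.906, a4=0.684, a5=13.680, a0=67.592; τ=−ln(0.0838)/67.592=0.037 → t=0.075; u2·a0=0.0983·67.592=6.644 ≤ a1=19.782 → R1 fires; R=7 G=6 D=5 X=10 P=6
Draw 6: a1=14.130, a2=25.320, a3=3.255, a4=0.570, a5=13.680, a0=56.955; τ=−ln(0.7508)/56.955=0.005 → t=0.080; u2·a0=0.8410·56.955=47.899; a1+…+a4=43.275 < 47.899 ≤ a1+…+a5=56.955 → R5 fires; R=7 G=5 D=4 X=12 P=6
Draw 7: a1=11.304, a2=30.384, a3=2.604, a4=0.456, a5=9.120, a0=53.868; τ=−ln(0.6539)/53.868=0.008 → t=0.088; u2·a0=0.1934·53.868=10.418 ≤ a1=11.304 → R1 fires; R=7 G=6 D=3 X=12 P=5
Draw 8: a1=7.065, a2=25.320, a3=1.953, a4=0.342, a5=8.208, a0=42.888; τ=−ln(0.0928)/42.888=0.055 → t=0.143; u2·a0=0.0241·42.888=1.034 ≤ a1=7.065 → R1 fires; R=7 G=7 D=2 X=12 P=4
Draw 9: a1=3.768, a2=20.256, a3=1.302, a4=0.228, a5=6.384, a0=31.938; τ=−ln(0.1505)/31.938=0.059 → t=0.202; u2·a0=0.7288·31.938=23.276; a1=3.768 < 23.276 ≤ a1+a2=24.024 → R2 fires; R=7 G=7 D=3 X=11 P=4
Draw 10: a1=5.652, a2=18.568, a3=1.953, a4=0.342, a5=9.576, a0=36.091; τ=−ln(0.0066)/36.091=0.139 → t=0.341; u2·a0=0.7778·36.091=28.072; a1+…+a4=26.515 < 28.072 ≤ a1+…+a5=36.091 → R5 fires; R=7 G=6 D=2 X=13 P=4
Draw 11: a1=3.768, a2=21.944, a3=1.302, a4=0.228, a5=5.472, a0=32.714; τ=−ln(0.2510)/32.714=0.042 → t=0.384; u2·a0=0.6962·32.714=22.775; a1=3.768 < 22.775 ≤ a1+a2=25.712 → R2 fires; R=7 G=6 D=3 X=12 P=4
Draw 12: a1=5.652, a2=20.256, a3=1.953, a4=0.342, a5=8.208, a0=36.411; τ=−ln(0.4243)/36.411=0.024 → t=0.407 > T=0.39: stop.
D first becomes ≤ 5 when it reaches 5 at the event at t=0.075.

Threshold first reached at t = 0.075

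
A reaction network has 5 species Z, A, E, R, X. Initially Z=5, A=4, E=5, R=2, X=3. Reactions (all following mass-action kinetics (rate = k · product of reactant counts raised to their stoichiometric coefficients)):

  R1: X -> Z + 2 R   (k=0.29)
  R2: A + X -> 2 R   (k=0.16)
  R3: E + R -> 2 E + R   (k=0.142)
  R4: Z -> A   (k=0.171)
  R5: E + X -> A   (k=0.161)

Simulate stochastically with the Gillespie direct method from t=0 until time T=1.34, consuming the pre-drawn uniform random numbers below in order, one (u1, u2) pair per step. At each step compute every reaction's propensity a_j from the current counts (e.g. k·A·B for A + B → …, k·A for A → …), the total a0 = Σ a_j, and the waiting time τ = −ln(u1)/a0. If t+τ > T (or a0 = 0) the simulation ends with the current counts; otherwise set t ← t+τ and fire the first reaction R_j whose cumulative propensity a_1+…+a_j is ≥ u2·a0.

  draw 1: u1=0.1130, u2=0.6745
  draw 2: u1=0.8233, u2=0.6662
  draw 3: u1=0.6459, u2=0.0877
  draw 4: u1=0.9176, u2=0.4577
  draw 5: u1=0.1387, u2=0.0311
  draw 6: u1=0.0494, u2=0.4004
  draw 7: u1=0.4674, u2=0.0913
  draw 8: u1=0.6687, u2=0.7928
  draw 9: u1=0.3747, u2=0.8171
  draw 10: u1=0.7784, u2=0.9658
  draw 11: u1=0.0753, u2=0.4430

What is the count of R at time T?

t=0.000: Z=5 A=4 E=5 R=2 X=3
Draw 1: a1=0.870, a2=1.920, a3=1.420, a4=0.855, a5=2.415, a0=7.480; τ=−ln(0.1130)/7.480=0.291 → t=0.291; u2·a0=0.6745·7.480=5.045; a1+…+a3=4.210 < 5.045 ≤ a1+…+a4=5.065 → R4 fires; Z=4 A=5 E=5 R=2 X=3
Draw 2: a1=0.870, a2=2.400, a3=1.420, a4=0.684, a5=2.415, a0=7.789; τ=−ln(0.8233)/7.789=0.025 → t=0.316; u2·a0=0.6662·7.789=5.189; a1+…+a3=4.690 < 5.189 ≤ a1+…+a4=5.374 → R4 fires; Z=3 A=6 E=5 R=2 X=3
Draw 3: a1=0.870, a2=2.880, a3=1.420, a4=0.513, a5=2.415, a0=8.098; τ=−ln(0.6459)/8.098=0.054 → t=0.370; u2·a0=0.0877·8.098=0.710 ≤ a1=0.870 → R1 fires; Z=4 A=6 E=5 R=4 X=2
Draw 4: a1=0.580, a2=1.920, a3=2.840, a4=0.684, a5=1.610, a0=7.634; τ=−ln(0.9176)/7.634=0.011 → t=0.382; u2·a0=0.4577·7.634=3.494; a1+a2=2.500 < 3.494 ≤ a1+…+a3=5.340 → R3 fires; Z=4 A=6 E=6 R=4 X=2
Draw 5: a1=0.580, a2=1.920, a3=3.408, a4=0.684, a5=1.932, a0=8.524; τ=−ln(0.1387)/8.524=0.232 → t=0.613; u2·a0=0.0311·8.524=0.265 ≤ a1=0.580 → R1 fires; Z=5 A=6 E=6 R=6 X=1
Draw 6: a1=0.290, a2=0.960, a3=5.112, a4=0.855, a5=0.966, a0=8.183; τ=−ln(0.0494)/8.183=0.368 → t=0.981; u2·a0=0.4004·8.183=3.276; a1+a2=1.250 < 3.276 ≤ a1+…+a3=6.362 → R3 fires; Z=5 A=6 E=7 R=6 X=1
Draw 7: a1=0.290, a2=0.960, a3=5.964, a4=0.855, a5=1.127, a0=9.196; τ=−ln(0.4674)/9.196=0.083 → t=1.064; u2·a0=0.0913·9.196=0.840; a1=0.290 < 0.840 ≤ a1+a2=1.250 → R2 fires; Z=5 A=5 E=7 R=8 X=0
Draw 8: a1=0.000, a2=0.000, a3=7.952, a4=0.855, a5=0.000, a0=8.807; τ=−ln(0.6687)/8.807=0.046 → t=1.109; u2·a0=0.7928·8.807=6.982; a1+a2=0.000 < 6.982 ≤ a1+…+a3=7.952 → R3 fires; Z=5 A=5 E=8 R=8 X=0
Draw 9: a1=0.000, a2=0.000, a3=9.088, a4=0.855, a5=0.000, a0=9.943; τ=−ln(0.3747)/9.943=0.099 → t=1.208; u2·a0=0.8171·9.943=8.124; a1+a2=0.000 < 8.124 ≤ a1+…+a3=9.088 → R3 fires; Z=5 A=5 E=9 R=8 X=0
Draw 10: a1=0.000, a2=0.000, a3=10.224, a4=0.855, a5=0.000, a0=11.079; τ=−ln(0.7784)/11.079=0.023 → t=1.231; u2·a0=0.9658·11.079=10.700; a1+…+a3=10.224 < 10.700 ≤ a1+…+a4=11.079 → R4 fires; Z=4 A=6 E=9 R=8 X=0
Draw 11: a1=0.000, a2=0.000, a3=10.224, a4=0.684, a5=0.000, a0=10.908; τ=−ln(0.0753)/10.908=0.237 → t=1.468 > T=1.34: stop.
Read off R at T=1.34: 8

R at T = 8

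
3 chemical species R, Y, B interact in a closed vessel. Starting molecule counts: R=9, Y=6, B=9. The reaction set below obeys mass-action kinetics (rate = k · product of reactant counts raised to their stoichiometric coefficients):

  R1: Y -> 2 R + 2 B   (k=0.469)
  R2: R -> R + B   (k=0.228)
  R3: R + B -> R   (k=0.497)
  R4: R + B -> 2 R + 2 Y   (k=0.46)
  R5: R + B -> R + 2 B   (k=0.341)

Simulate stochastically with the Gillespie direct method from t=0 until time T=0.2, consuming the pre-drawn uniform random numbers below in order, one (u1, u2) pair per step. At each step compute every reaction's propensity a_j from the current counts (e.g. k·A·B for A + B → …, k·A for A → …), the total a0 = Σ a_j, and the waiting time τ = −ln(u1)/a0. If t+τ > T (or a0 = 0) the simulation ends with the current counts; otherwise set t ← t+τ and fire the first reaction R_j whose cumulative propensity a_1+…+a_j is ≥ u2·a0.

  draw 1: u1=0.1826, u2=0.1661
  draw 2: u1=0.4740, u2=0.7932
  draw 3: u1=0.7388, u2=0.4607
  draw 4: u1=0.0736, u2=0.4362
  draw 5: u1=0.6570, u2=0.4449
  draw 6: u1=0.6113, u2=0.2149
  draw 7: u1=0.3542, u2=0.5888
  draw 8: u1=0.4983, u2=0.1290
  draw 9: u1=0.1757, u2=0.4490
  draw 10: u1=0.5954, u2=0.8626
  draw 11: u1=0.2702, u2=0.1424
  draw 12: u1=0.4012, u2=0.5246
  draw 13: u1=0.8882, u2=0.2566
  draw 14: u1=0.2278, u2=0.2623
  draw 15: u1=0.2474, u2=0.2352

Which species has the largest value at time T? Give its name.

Dominant species at T: Y

t=0.000: R=9 Y=6 B=9
Draw 1: a1=2.814, a2=2.052, a3=40.257, a4=37.260, a5=27.621, a0=110.004; τ=−ln(0.1826)/110.004=0.015 → t=0.015; u2·a0=0.1661·110.004=18.272; a1+a2=4.866 < 18.272 ≤ a1+…+a3=45.123 → R3 fires; R=9 Y=6 B=8
Draw 2: a1=2.814, a2=2.052, a3=35.784, a4=33.120, a5=24.552, a0=98.322; τ=−ln(0.4740)/98.322=0.008 → t=0.023; u2·a0=0.7932·98.322=77.989; a1+…+a4=73.770 < 77.989 ≤ a1+…+a5=98.322 → R5 fires; R=9 Y=6 B=9
Draw 3: a1=2.814, a2=2.052, a3=40.257, a4=37.260, a5=27.621, a0=110.004; τ=−ln(0.7388)/110.004=0.003 → t=0.026; u2·a0=0.4607·110.004=50.679; a1+…+a3=45.123 < 50.679 ≤ a1+…+a4=82.383 → R4 fires; R=10 Y=8 B=8
Draw 4: a1=3.752, a2=2.280, a3=39.760, a4=36.800, a5=27.280, a0=109.872; τ=−ln(0.0736)/109.872=0.024 → t=0.050; u2·a0=0.4362·109.872=47.926; a1+…+a3=45.792 < 47.926 ≤ a1+…+a4=82.592 → R4 fires; R=11 Y=10 B=7
Draw 5: a1=4.690, a2=2.508, a3=38.269, a4=35.420, a5=26.257, a0=107.144; τ=−ln(0.6570)/107.144=0.004 → t=0.053; u2·a0=0.4449·107.144=47.668; a1+…+a3=45.467 < 47.668 ≤ a1+…+a4=80.887 → R4 fires; R=12 Y=12 B=6
Draw 6: a1=5.628, a2=2.736, a3=35.784, a4=33.120, a5=24.552, a0=101.820; τ=−ln(0.6113)/101.820=0.005 → t=0.058; u2·a0=0.2149·101.820=21.881; a1+a2=8.364 < 21.881 ≤ a1+…+a3=44.148 → R3 fires; R=12 Y=12 B=5
Draw 7: a1=5.628, a2=2.736, a3=29.820, a4=27.600, a5=20.460, a0=86.244; τ=−ln(0.3542)/86.244=0.012 → t=0.070; u2·a0=0.5888·86.244=50.780; a1+…+a3=38.184 < 50.780 ≤ a1+…+a4=65.784 → R4 fires; R=13 Y=14 B=4
Draw 8: a1=6.566, a2=2.964, a3=25.844, a4=23.920, a5=17.732, a0=77.026; τ=−ln(0.4983)/77.026=0.009 → t=0.079; u2·a0=0.1290·77.026=9.936; a1+a2=9.530 < 9.936 ≤ a1+…+a3=35.374 → R3 fires; R=13 Y=14 B=3
Draw 9: a1=6.566, a2=2.964, a3=19.383, a4=17.940, a5=13.299, a0=60.152; τ=−ln(0.1757)/60.152=0.029 → t=0.108; u2·a0=0.4490·60.152=27.008; a1+a2=9.530 < 27.008 ≤ a1+…+a3=28.913 → R3 fires; R=13 Y=14 B=2
Draw 10: a1=6.566, a2=2.964, a3=12.922, a4=11.960, a5=8.866, a0=43.278; τ=−ln(0.5954)/43.278=0.012 → t=0.120; u2·a0=0.8626·43.278=37.332; a1+…+a4=34.412 < 37.332 ≤ a1+…+a5=43.278 → R5 fires; R=13 Y=14 B=3
Draw 11: a1=6.566, a2=2.964, a3=19.383, a4=17.940, a5=13.299, a0=60.152; τ=−ln(0.2702)/60.152=0.022 → t=0.142; u2·a0=0.1424·60.152=8.566; a1=6.566 < 8.566 ≤ a1+a2=9.530 → R2 fires; R=13 Y=14 B=4
Draw 12: a1=6.566, a2=2.964, a3=25.844, a4=23.920, a5=17.732, a0=77.026; τ=−ln(0.4012)/77.026=0.012 → t=0.154; u2·a0=0.5246·77.026=40.408; a1+…+a3=35.374 < 40.408 ≤ a1+…+a4=59.294 → R4 fires; R=14 Y=16 B=3
Draw 13: a1=7.504, a2=3.192, a3=20.874, a4=19.320, a5=14.322, a0=65.212; τ=−ln(0.8882)/65.212=0.002 → t=0.156; u2·a0=0.2566·65.212=16.733; a1+a2=10.696 < 16.733 ≤ a1+…+a3=31.570 → R3 fires; R=14 Y=16 B=2
Draw 14: a1=7.504, a2=3.192, a3=13.916, a4=12.880, a5=9.548, a0=47.040; τ=−ln(0.2278)/47.040=0.031 → t=0.187; u2·a0=0.2623·47.040=12.339; a1+a2=10.696 < 12.339 ≤ a1+…+a3=24.612 → R3 fires; R=14 Y=16 B=1
Draw 15: a1=7.504, a2=3.192, a3=6.958, a4=6.440, a5=4.774, a0=28.868; τ=−ln(0.2474)/28.868=0.048 → t=0.236 > T=0.2: stop.
At T=0.2: R=14 Y=16 B=1; the largest is Y.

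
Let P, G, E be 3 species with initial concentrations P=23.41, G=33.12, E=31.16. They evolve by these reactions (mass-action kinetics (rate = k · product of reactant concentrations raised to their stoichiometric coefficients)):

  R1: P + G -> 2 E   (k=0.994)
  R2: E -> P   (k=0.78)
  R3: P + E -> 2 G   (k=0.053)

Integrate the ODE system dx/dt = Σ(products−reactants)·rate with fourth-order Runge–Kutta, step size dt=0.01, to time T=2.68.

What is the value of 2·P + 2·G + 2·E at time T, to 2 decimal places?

Check how each reaction changes W = 2·P + 2·G + 2·E (weight of products minus weight of reactants):
R1: P + G -> 2 E: (2·2) − (2·1 + 2·1) = 4 − 4 = 0
R2: E -> P: (2·1) − (2·1) = 2 − 2 = 0
R3: P + E -> 2 G: (2·2) − (2·1 + 2·1) = 4 − 4 = 0
Every reaction leaves W unchanged, so W is conserved and no simulation is needed: W(T) = W(0) = 2·23.41 + 2·33.12 + 2·31.16 = 175.38

Value at T = 175.38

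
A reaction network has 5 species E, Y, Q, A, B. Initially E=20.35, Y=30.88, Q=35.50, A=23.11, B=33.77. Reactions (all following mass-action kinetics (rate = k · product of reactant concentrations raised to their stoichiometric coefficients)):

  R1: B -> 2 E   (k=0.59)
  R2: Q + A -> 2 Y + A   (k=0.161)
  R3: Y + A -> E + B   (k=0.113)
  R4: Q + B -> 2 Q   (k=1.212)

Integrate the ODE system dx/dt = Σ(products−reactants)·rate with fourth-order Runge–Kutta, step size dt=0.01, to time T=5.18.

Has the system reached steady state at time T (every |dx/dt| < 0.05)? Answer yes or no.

RK4 with dt=0.01: 518 steps to T=5.18. Trajectory (selected grid times):
t=0.00: E=20.35 Y=30.88 Q=35.50 A=23.11 B=33.77
t=0.58: E=44.22 Y=76.37 Q=57.37 A=0.28 B=0.04
t=1.15: E=44.51 Y=76.70 Q=57.39 A=0.00 B=0.00
t=1.73: E=44.51 Y=76.70 Q=57.39 A=0.00 B=0.00
t=2.30: E=44.51 Y=76.70 Q=57.39 A=0.00 B=0.00
t=2.88: E=44.51 Y=76.70 Q=57.39 A=0.00 B=0.00
t=3.45: E=44.51 Y=76.70 Q=57.39 A=0.00 B=0.00
t=4.03: E=44.51 Y=76.70 Q=57.39 A=0.00 B=0.00
t=4.60: E=44.51 Y=76.70 Q=57.39 A=0.00 B=0.00
t=5.18: E=44.51 Y=76.70 Q=57.39 A=0.00 B=0.00
Rates at T: R1=0.0000, R2=0.0000, R3=0.0000, R4=0.0000
dx/dt at T (Σ net stoichiometry × rate): E=+0.0000, Y=+0.0000, Q=+0.0000, A=-0.0000, B=-0.0000
Largest |dx/dt| is |+0.0000| (Y) < 0.05 → steady.

Steady state at T: yes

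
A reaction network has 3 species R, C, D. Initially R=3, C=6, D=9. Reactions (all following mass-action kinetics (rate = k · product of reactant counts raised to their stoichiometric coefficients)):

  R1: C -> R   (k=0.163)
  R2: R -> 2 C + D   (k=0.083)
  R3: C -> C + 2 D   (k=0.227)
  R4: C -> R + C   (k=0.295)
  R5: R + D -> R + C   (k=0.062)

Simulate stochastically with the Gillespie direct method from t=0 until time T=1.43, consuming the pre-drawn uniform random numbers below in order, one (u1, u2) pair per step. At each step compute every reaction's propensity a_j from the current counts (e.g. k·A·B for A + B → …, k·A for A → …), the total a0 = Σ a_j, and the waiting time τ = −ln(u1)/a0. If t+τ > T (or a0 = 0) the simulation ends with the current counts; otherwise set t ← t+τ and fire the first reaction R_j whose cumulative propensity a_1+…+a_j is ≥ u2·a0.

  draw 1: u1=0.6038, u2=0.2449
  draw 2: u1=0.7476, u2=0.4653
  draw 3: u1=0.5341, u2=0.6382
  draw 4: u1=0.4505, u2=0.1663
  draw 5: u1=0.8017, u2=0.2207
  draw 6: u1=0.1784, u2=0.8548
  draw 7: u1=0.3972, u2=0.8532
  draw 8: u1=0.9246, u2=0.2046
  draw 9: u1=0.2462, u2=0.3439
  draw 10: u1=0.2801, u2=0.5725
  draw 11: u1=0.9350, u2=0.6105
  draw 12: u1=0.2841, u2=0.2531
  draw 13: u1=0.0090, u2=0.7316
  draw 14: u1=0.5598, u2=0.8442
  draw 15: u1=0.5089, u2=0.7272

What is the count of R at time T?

t=0.000: R=3 C=6 D=9
Draw 1: a1=0.978, a2=0.249, a3=1.362, a4=1.770, a5=1.674, a0=6.033; τ=−ln(0.6038)/6.033=0.084 → t=0.084; u2·a0=0.2449·6.033=1.477; a1+a2=1.227 < 1.477 ≤ a1+…+a3=2.589 → R3 fires; R=3 C=6 D=11
Draw 2: a1=0.978, a2=0.249, a3=1.362, a4=1.770, a5=2.046, a0=6.405; τ=−ln(0.7476)/6.405=0.045 → t=0.129; u2·a0=0.4653·6.405=2.980; a1+…+a3=2.589 < 2.980 ≤ a1+…+a4=4.359 → R4 fires; R=4 C=6 D=11
Draw 3: a1=0.978, a2=0.332, a3=1.362, a4=1.770, a5=2.728, a0=7.170; τ=−ln(0.5341)/7.170=0.087 → t=0.217; u2·a0=0.6382·7.170=4.576; a1+…+a4=4.442 < 4.576 ≤ a1+…+a5=7.170 → R5 fires; R=4 C=7 D=10
Draw 4: a1=1.141, a2=0.332, a3=1.589, a4=2.065, a5=2.480, a0=7.607; τ=−ln(0.4505)/7.607=0.105 → t=0.321; u2·a0=0.1663·7.607=1.265; a1=1.141 < 1.265 ≤ a1+a2=1.473 → R2 fires; R=3 C=9 D=11
Draw 5: a1=1.467, a2=0.249, a3=2.043, a4=2.655, a5=2.046, a0=8.460; τ=−ln(0.8017)/8.460=0.026 → t=0.347; u2·a0=0.2207·8.460=1.867; a1+a2=1.716 < 1.867 ≤ a1+…+a3=3.759 → R3 fires; R=3 C=9 D=13
Draw 6: a1=1.467, a2=0.249, a3=2.043, a4=2.655, a5=2.418, a0=8.832; τ=−ln(0.1784)/8.832=0.195 → t=0.543; u2·a0=0.8548·8.832=7.550; a1+…+a4=6.414 < 7.550 ≤ a1+…+a5=8.832 → R5 fires; R=3 C=10 D=12
Draw 7: a1=1.630, a2=0.249, a3=2.270, a4=2.950, a5=2.232, a0=9.331; τ=−ln(0.3972)/9.331=0.099 → t=0.642; u2·a0=0.8532·9.331=7.961; a1+…+a4=7.099 < 7.961 ≤ a1+…+a5=9.331 → R5 fires; R=3 C=11 D=11
Draw 8: a1=1.793, a2=0.249, a3=2.497, a4=3.245, a5=2.046, a0=9.830; τ=−ln(0.9246)/9.830=0.008 → t=0.650; u2·a0=0.2046·9.830=2.011; a1=1.793 < 2.011 ≤ a1+a2=2.042 → R2 fires; R=2 C=13 D=12
Draw 9: a1=2.119, a2=0.166, a3=2.951, a4=3.835, a5=1.488, a0=10.559; τ=−ln(0.2462)/10.559=0.133 → t=0.782; u2·a0=0.3439·10.559=3.631; a1+a2=2.285 < 3.631 ≤ a1+…+a3=5.236 → R3 fires; R=2 C=13 D=14
Draw 10: a1=2.119, a2=0.166, a3=2.951, a4=3.835, a5=1.736, a0=10.807; τ=−ln(0.2801)/10.807=0.118 → t=0.900; u2·a0=0.5725·10.807=6.187; a1+…+a3=5.236 < 6.187 ≤ a1+…+a4=9.071 → R4 fires; R=3 C=13 D=14
Draw 11: a1=2.119, a2=0.249, a3=2.951, a4=3.835, a5=2.604, a0=11.758; τ=−ln(0.9350)/11.758=0.006 → t=0.906; u2·a0=0.6105·11.758=7.178; a1+…+a3=5.319 < 7.178 ≤ a1+…+a4=9.154 → R4 fires; R=4 C=13 D=14
Draw 12: a1=2.119, a2=0.332, a3=2.951, a4=3.835, a5=3.472, a0=12.709; τ=−ln(0.2841)/12.709=0.099 → t=1.005; u2·a0=0.2531·12.709=3.217; a1+a2=2.451 < 3.217 ≤ a1+…+a3=5.402 → R3 fires; R=4 C=13 D=16
Draw 13: a1=2.119, a2=0.332, a3=2.951, a4=3.835, a5=3.968, a0=13.205; τ=−ln(0.0090)/13.205=0.357 → t=1.362; u2·a0=0.7316·13.205=9.661; a1+…+a4=9.237 < 9.661 ≤ a1+…+a5=13.205 → R5 fires; R=4 C=14 D=15
Draw 14: a1=2.282, a2=0.332, a3=3.178, a4=4.130, a5=3.720, a0=13.642; τ=−ln(0.5598)/13.642=0.043 → t=1.404; u2·a0=0.8442·13.642=11.517; a1+…+a4=9.922 < 11.517 ≤ a1+…+a5=13.642 → R5 fires; R=4 C=15 D=14
Draw 15: a1=2.445, a2=0.332, a3=3.405, a4=4.425, a5=3.472, a0=14.079; τ=−ln(0.5089)/14.079=0.048 → t=1.452 > T=1.43: stop.
Read off R at T=1.43: 4

R at T = 4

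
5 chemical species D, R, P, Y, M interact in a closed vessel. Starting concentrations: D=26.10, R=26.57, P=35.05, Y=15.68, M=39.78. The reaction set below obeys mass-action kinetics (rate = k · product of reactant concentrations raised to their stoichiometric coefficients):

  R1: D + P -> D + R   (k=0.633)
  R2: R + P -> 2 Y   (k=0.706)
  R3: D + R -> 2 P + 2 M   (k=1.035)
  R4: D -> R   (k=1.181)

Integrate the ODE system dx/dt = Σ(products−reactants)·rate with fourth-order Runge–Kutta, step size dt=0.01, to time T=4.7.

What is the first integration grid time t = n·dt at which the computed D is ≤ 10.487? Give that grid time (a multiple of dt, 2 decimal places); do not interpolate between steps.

Threshold first reached at t = 0.06

RK4 with dt=0.01: 470 steps to T=4.7. Trajectory (selected grid times):
t=0.00: D=26.10 R=26.57 P=35.05 Y=15.68 M=39.78
t=0.05: D=10.56 R=10.71 P=28.22 Y=53.91 M=68.96
t=0.06: D=9.40 R=9.55 P=26.62 Y=57.82 M=71.05
t=0.52: D=1.09 R=1.47 P=7.92 Y=92.91 M=84.36
t=1.04: D=0.35 R=0.62 P=5.05 Y=97.38 M=85.07
t=1.57: D=0.15 R=0.31 P=4.06 Y=98.88 M=85.18
t=2.09: D=0.07 R=0.17 P=3.63 Y=99.53 M=85.21
t=2.61: D=0.04 R=0.09 P=3.41 Y=99.86 M=85.22
t=3.13: D=0.02 R=0.05 P=3.30 Y=100.03 M=85.22
t=3.66: D=0.01 R=0.03 P=3.24 Y=100.12 M=85.22
t=4.18: D=0.01 R=0.02 P=3.21 Y=100.17 M=85.22
t=4.70: D=0.00 R=0.01 P=3.19 Y=100.20 M=85.22
D(0.05)=10.559 > 10.487 but D(0.06)=9.398 ≤ 10.487, so the first grid time is t=0.06.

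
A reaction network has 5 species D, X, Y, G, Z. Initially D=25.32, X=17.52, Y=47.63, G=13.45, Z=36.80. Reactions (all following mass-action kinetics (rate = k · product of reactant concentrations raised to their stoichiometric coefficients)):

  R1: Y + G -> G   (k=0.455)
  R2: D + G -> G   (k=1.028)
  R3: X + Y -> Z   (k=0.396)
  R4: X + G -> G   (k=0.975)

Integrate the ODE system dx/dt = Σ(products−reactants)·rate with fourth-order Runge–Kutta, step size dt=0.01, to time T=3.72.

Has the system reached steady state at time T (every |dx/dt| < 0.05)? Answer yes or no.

RK4 with dt=0.01: 372 steps to T=3.72. Trajectory (selected grid times):
t=0.00: D=25.32 X=17.52 Y=47.63 G=13.45 Z=36.80
t=0.41: D=0.09 X=0.01 Y=2.98 G=13.45 Z=45.63
t=0.83: D=0.00 X=0.00 Y=0.23 G=13.45 Z=45.63
t=1.24: D=0.00 X=0.00 Y=0.02 G=13.45 Z=45.63
t=1.65: D=0.00 X=0.00 Y=0.00 G=13.45 Z=45.63
t=2.07: D=0.00 X=0.00 Y=0.00 G=13.45 Z=45.63
t=2.48: D=0.00 X=0.00 Y=0.00 G=13.45 Z=45.63
t=2.89: D=0.00 X=0.00 Y=0.00 G=13.45 Z=45.63
t=3.31: D=0.00 X=0.00 Y=0.00 G=13.45 Z=45.63
t=3.72: D=0.00 X=0.00 Y=0.00 G=13.45 Z=45.63
Rates at T: R1=0.0000, R2=0.0000, R3=0.0000, R4=0.0000
dx/dt at T (Σ net stoichiometry × rate): D=-0.0000, X=-0.0000, Y=-0.0000, G=+0.0000, Z=+0.0000
Largest |dx/dt| is |-0.0000| (Y) < 0.05 → steady.

Steady state at T: yes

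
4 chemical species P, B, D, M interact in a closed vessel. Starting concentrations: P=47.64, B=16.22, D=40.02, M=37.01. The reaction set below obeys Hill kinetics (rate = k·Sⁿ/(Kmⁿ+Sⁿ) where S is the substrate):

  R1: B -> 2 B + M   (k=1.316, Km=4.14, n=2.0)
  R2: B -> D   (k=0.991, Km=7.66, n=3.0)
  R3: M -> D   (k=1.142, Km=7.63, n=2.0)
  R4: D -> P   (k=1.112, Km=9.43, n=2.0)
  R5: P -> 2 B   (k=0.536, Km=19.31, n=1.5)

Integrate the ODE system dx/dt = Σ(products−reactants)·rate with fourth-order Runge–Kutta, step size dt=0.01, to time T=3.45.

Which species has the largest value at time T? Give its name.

RK4 with dt=0.01: 345 steps to T=3.45. Trajectory (selected grid times):
t=0.00: P=47.64 B=16.22 D=40.02 M=37.01
t=0.38: P=47.88 B=16.67 D=40.38 M=37.06
t=0.77: P=48.12 B=17.14 D=40.75 M=37.12
t=1.15: P=48.36 B=17.59 D=41.11 M=37.18
t=1.53: P=48.60 B=18.04 D=41.47 M=37.24
t=1.92: P=48.85 B=18.50 D=41.85 M=37.30
t=2.30: P=49.09 B=18.95 D=42.21 M=37.36
t=2.68: P=49.32 B=19.40 D=42.58 M=37.42
t=3.07: P=49.57 B=19.87 D=42.96 M=37.48
t=3.45: P=49.81 B=20.32 D=43.33 M=37.54
At T=3.45: P=49.81 B=20.32 D=43.33 M=37.54; the largest is P.

Dominant species at T: P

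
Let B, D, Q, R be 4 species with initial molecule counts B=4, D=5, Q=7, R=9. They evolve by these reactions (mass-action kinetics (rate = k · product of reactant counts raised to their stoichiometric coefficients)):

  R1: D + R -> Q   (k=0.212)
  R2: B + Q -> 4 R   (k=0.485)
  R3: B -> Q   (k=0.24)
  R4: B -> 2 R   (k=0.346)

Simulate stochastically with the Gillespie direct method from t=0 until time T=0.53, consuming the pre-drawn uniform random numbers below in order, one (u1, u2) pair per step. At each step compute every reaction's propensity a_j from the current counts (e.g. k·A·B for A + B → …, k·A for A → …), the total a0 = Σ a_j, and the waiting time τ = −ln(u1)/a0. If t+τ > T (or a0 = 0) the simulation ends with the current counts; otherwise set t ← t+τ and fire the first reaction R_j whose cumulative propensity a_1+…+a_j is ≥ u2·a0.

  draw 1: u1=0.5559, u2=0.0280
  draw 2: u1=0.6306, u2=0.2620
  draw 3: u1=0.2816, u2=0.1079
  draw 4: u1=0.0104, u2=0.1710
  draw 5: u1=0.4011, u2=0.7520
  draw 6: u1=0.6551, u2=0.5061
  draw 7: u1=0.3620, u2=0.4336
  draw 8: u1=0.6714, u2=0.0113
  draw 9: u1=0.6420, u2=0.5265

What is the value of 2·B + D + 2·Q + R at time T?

Value at T = 36

Check how each reaction changes W = 2·B + D + 2·Q + R (weight of products minus weight of reactants):
R1: D + R -> Q: (2·1) − (1·1 + 1·1) = 2 − 2 = 0
R2: B + Q -> 4 R: (1·4) − (2·1 + 2·1) = 4 − 4 = 0
R3: B -> Q: (2·1) − (2·1) = 2 − 2 = 0
R4: B -> 2 R: (1·2) − (2·1) = 2 − 2 = 0
Every reaction leaves W unchanged, so W is conserved and no simulation is needed: W(T) = W(0) = 2·4 + 5 + 2·7 + 9 = 36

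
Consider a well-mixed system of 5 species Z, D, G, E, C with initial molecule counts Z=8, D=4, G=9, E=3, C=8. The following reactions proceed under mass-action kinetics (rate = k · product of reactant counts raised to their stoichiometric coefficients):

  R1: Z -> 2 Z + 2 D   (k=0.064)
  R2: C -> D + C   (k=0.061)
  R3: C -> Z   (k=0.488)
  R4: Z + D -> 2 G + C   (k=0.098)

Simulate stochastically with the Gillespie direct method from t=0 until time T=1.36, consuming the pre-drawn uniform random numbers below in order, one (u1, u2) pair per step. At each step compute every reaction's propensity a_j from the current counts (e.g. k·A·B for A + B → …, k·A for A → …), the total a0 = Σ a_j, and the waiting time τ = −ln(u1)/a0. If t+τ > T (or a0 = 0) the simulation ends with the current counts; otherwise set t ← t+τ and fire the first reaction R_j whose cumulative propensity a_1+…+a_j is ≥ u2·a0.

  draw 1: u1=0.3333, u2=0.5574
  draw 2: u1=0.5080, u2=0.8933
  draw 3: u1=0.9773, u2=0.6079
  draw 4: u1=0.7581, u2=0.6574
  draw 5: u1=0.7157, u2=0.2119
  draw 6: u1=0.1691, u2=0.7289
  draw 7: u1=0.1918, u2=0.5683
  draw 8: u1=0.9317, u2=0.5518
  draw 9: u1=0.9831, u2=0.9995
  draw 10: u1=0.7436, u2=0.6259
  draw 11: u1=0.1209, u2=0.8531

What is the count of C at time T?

t=0.000: Z=8 D=4 G=9 E=3 C=8
Draw 1: a1=0.512, a2=0.488, a3=3.904, a4=3.136, a0=8.040; τ=−ln(0.3333)/8.040=0.137 → t=0.137; u2·a0=0.5574·8.040=4.481; a1+a2=1.000 < 4.481 ≤ a1+…+a3=4.904 → R3 fires; Z=9 D=4 G=9 E=3 C=7
Draw 2: a1=0.576, a2=0.427, a3=3.416, a4=3.528, a0=7.947; τ=−ln(0.5080)/7.947=0.085 → t=0.222; u2·a0=0.8933·7.947=7.099; a1+…+a3=4.419 < 7.099 ≤ a1+…+a4=7.947 → R4 fires; Z=8 D=3 G=11 E=3 C=8
Draw 3: a1=0.512, a2=0.488, a3=3.904, a4=2.352, a0=7.256; τ=−ln(0.9773)/7.256=0.003 → t=0.225; u2·a0=0.6079·7.256=4.411; a1+a2=1.000 < 4.411 ≤ a1+…+a3=4.904 → R3 fires; Z=9 D=3 G=11 E=3 C=7
Draw 4: a1=0.576, a2=0.427, a3=3.416, a4=2.646, a0=7.065; τ=−ln(0.7581)/7.065=0.039 → t=0.264; u2·a0=0.6574·7.065=4.645; a1+…+a3=4.419 < 4.645 ≤ a1+…+a4=7.065 → R4 fires; Z=8 D=2 G=13 E=3 C=8
Draw 5: a1=0.512, a2=0.488, a3=3.904, a4=1.568, a0=6.472; τ=−ln(0.7157)/6.472=0.052 → t=0.316; u2·a0=0.2119·6.472=1.371; a1+a2=1.000 < 1.371 ≤ a1+…+a3=4.904 → R3 fires; Z=9 D=2 G=13 E=3 C=7
Draw 6: a1=0.576, a2=0.427, a3=3.416, a4=1.764, a0=6.183; τ=−ln(0.1691)/6.183=0.287 → t=0.603; u2·a0=0.7289·6.183=4.507; a1+…+a3=4.419 < 4.507 ≤ a1+…+a4=6.183 → R4 fires; Z=8 D=1 G=15 E=3 C=8
Draw 7: a1=0.512, a2=0.488, a3=3.904, a4=0.784, a0=5.688; τ=−ln(0.1918)/5.688=0.290 → t=0.894; u2·a0=0.5683·5.688=3.232; a1+a2=1.000 < 3.232 ≤ a1+…+a3=4.904 → R3 fires; Z=9 D=1 G=15 E=3 C=7
Draw 8: a1=0.576, a2=0.427, a3=3.416, a4=0.882, a0=5.301; τ=−ln(0.9317)/5.301=0.013 → t=0.907; u2·a0=0.5518·5.301=2.925; a1+a2=1.003 < 2.925 ≤ a1+…+a3=4.419 → R3 fires; Z=10 D=1 G=15 E=3 C=6
Draw 9: a1=0.640, a2=0.366, a3=2.928, a4=0.980, a0=4.914; τ=−ln(0.9831)/4.914=0.003 → t=0.910; u2·a0=0.9995·4.914=4.912; a1+…+a3=3.934 < 4.912 ≤ a1+…+a4=4.914 → R4 fires; Z=9 D=0 G=17 E=3 C=7
Draw 10: a1=0.576, a2=0.427, a3=3.416, a4=0.000, a0=4.419; τ=−ln(0.7436)/4.419=0.067 → t=0.978; u2·a0=0.6259·4.419=2.766; a1+a2=1.003 < 2.766 ≤ a1+…+a3=4.419 → R3 fires; Z=10 D=0 G=17 E=3 C=6
Draw 11: a1=0.640, a2=0.366, a3=2.928, a4=0.000, a0=3.934; τ=−ln(0.1209)/3.934=0.537 → t=1.515 > T=1.36: stop.
Read off C at T=1.36: 6

C at T = 6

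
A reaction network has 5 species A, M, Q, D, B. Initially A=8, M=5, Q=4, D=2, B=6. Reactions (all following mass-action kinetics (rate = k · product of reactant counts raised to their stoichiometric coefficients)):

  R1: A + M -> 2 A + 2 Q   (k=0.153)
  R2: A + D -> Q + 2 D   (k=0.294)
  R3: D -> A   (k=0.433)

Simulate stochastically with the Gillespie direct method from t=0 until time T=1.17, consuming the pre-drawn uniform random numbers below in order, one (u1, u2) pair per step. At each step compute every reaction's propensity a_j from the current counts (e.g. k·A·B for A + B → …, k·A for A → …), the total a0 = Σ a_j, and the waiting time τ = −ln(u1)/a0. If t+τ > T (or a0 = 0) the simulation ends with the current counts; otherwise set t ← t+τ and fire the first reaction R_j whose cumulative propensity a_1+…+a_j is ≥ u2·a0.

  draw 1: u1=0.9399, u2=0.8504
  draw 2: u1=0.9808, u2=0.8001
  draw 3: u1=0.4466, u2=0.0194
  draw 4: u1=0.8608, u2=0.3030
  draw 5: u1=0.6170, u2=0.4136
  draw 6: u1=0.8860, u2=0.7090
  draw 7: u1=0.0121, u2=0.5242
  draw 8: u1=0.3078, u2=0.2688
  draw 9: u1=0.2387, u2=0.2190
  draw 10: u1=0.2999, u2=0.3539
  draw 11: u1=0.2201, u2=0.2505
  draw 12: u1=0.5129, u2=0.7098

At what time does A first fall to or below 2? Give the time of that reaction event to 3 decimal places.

Threshold first reached at t = 0.536

t=0.000: A=8 M=5 Q=4 D=2 B=6
Draw 1: a1=6.120, a2=4.704, a3=0.866, a0=11.690; τ=−ln(0.9399)/11.690=0.005 → t=0.005; u2·a0=0.8504·11.690=9.941; a1=6.120 < 9.941 ≤ a1+a2=10.824 → R2 fires; A=7 M=5 Q=5 D=3 B=6
Draw 2: a1=5.355, a2=6.174, a3=1.299, a0=12.828; τ=−ln(0.9808)/12.828=0.002 → t=0.007; u2·a0=0.8001·12.828=10.264; a1=5.355 < 10.264 ≤ a1+a2=11.529 → R2 fires; A=6 M=5 Q=6 D=4 B=6
Draw 3: a1=4.590, a2=7.056, a3=1.732, a0=13.378; τ=−ln(0.4466)/13.378=0.060 → t=0.067; u2·a0=0.0194·13.378=0.260 ≤ a1=4.590 → R1 fires; A=7 M=4 Q=8 D=4 B=6
Draw 4: a1=4.284, a2=8.232, a3=1.732, a0=14.248; τ=−ln(0.8608)/14.248=0.011 → t=0.078; u2·a0=0.3030·14.248=4.317; a1=4.284 < 4.317 ≤ a1+a2=12.516 → R2 fires; A=6 M=4 Q=9 D=5 B=6
Draw 5: a1=3.672, a2=8.820, a3=2.165, a0=14.657; τ=−ln(0.6170)/14.657=0.033 → t=0.111; u2·a0=0.4136·14.657=6.062; a1=3.672 < 6.062 ≤ a1+a2=12.492 → R2 fires; A=5 M=4 Q=10 D=6 B=6
Draw 6: a1=3.060, a2=8.820, a3=2.598, a0=14.478; τ=−ln(0.8860)/14.478=0.008 → t=0.119; u2·a0=0.7090·14.478=10.265; a1=3.060 < 10.265 ≤ a1+a2=11.880 → R2 fires; A=4 M=4 Q=11 D=7 B=6
Draw 7: a1=2.448, a2=8.232, a3=3.031, a0=13.711; τ=−ln(0.0121)/13.711=0.322 → t=0.441; u2·a0=0.5242·13.711=7.187; a1=2.448 < 7.187 ≤ a1+a2=10.680 → R2 fires; A=3 M=4 Q=12 D=8 B=6
Draw 8: a1=1.836, a2=7.056, a3=3.464, a0=12.356; τ=−ln(0.3078)/12.356=0.095 → t=0.536; u2·a0=0.2688·12.356=3.321; a1=1.836 < 3.321 ≤ a1+a2=8.892 → R2 fires; A=2 M=4 Q=13 D=9 B=6
Draw 9: a1=1.224, a2=5.292, a3=3.897, a0=10.413; τ=−ln(0.2387)/10.413=0.138 → t=0.674; u2·a0=0.2190·10.413=2.280; a1=1.224 < 2.280 ≤ a1+a2=6.516 → R2 fires; A=1 M=4 Q=14 D=10 B=6
Draw 10: a1=0.612, a2=2.940, a3=4.330, a0=7.882; τ=−ln(0.2999)/7.882=0.153 → t=0.827; u2·a0=0.3539·7.882=2.789; a1=0.612 < 2.789 ≤ a1+a2=3.552 → R2 fires; A=0 M=4 Q=15 D=11 B=6
Draw 11: a1=0.000, a2=0.000, a3=4.763, a0=4.763; τ=−ln(0.2201)/4.763=0.318 → t=1.144; u2·a0=0.2505·4.763=1.193; a1+a2=0.000 < 1.193 ≤ a1+…+a3=4.763 → R3 fires; A=1 M=4 Q=15 D=10 B=6
Draw 12: a1=0.612, a2=2.940, a3=4.330, a0=7.882; τ=−ln(0.5129)/7.882=0.085 → t=1.229 > T=1.17: stop.
A first becomes ≤ 2 when it reaches 2 at the event at t=0.536.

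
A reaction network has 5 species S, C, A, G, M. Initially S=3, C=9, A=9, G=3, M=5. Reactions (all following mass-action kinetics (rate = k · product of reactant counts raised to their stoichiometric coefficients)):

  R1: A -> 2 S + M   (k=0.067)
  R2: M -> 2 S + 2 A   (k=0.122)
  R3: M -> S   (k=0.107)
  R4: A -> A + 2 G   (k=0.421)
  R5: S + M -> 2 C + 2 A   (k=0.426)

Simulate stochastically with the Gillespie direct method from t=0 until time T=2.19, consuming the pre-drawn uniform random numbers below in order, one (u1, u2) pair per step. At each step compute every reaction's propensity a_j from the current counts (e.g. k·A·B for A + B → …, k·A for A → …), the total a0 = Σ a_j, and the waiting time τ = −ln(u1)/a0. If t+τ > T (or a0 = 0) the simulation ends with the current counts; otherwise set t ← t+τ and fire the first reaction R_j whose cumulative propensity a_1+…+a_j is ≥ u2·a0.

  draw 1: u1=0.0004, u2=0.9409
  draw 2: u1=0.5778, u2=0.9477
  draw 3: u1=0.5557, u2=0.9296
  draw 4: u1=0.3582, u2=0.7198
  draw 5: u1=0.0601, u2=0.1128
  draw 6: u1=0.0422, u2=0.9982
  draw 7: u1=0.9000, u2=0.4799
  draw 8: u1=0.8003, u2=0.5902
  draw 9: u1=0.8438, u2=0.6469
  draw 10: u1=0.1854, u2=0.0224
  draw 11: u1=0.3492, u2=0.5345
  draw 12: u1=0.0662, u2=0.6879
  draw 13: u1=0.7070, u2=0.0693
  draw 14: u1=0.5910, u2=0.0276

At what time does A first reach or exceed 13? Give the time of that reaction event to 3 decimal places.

Threshold first reached at t = 0.713

t=0.000: S=3 C=9 A=9 G=3 M=5
Draw 1: a1=0.603, a2=0.610, a3=0.535, a4=3.789, a5=6.390, a0=11.927; τ=−ln(0.0004)/11.927=0.656 → t=0.656; u2·a0=0.9409·11.927=11.222; a1+…+a4=5.537 < 11.222 ≤ a1+…+a5=11.927 → R5 fires; S=2 C=11 A=11 G=3 M=4
Draw 2: a1=0.737, a2=0.488, a3=0.428, a4=4.631, a5=3.408, a0=9.692; τ=−ln(0.5778)/9.692=0.057 → t=0.713; u2·a0=0.9477·9.692=9.185; a1+…+a4=6.284 < 9.185 ≤ a1+…+a5=9.692 → R5 fires; S=1 C=13 A=13 G=3 M=3
Draw 3: a1=0.871, a2=0.366, a3=0.321, a4=5.473, a5=1.278, a0=8.309; τ=−ln(0.5557)/8.309=0.071 → t=0.783; u2·a0=0.9296·8.309=7.724; a1+…+a4=7.031 < 7.724 ≤ a1+…+a5=8.309 → R5 fires; S=0 C=15 A=15 G=3 M=2
Draw 4: a1=1.005, a2=0.244, a3=0.214, a4=6.315, a5=0.000, a0=7.778; τ=−ln(0.3582)/7.778=0.132 → t=0.915; u2·a0=0.7198·7.778=5.599; a1+…+a3=1.463 < 5.599 ≤ a1+…+a4=7.778 → R4 fires; S=0 C=15 A=15 G=5 M=2
Draw 5: a1=1.005, a2=0.244, a3=0.214, a4=6.315, a5=0.000, a0=7.778; τ=−ln(0.0601)/7.778=0.361 → t=1.277; u2·a0=0.1128·7.778=0.877 ≤ a1=1.005 → R1 fires; S=2 C=15 A=14 G=5 M=3
Draw 6: a1=0.938, a2=0.366, a3=0.321, a4=5.894, a5=2.556, a0=10.075; τ=−ln(0.0422)/10.075=0.314 → t=1.591; u2·a0=0.9982·10.075=10.057; a1+…+a4=7.519 < 10.057 ≤ a1+…+a5=10.075 → R5 fires; S=1 C=17 A=16 G=5 M=2
Draw 7: a1=1.072, a2=0.244, a3=0.214, a4=6.736, a5=0.852, a0=9.118; τ=−ln(0.9000)/9.118=0.012 → t=1.603; u2·a0=0.4799·9.118=4.376; a1+…+a3=1.530 < 4.376 ≤ a1+…+a4=8.266 → R4 fires; S=1 C=17 A=16 G=7 M=2
Draw 8: a1=1.072, a2=0.244, a3=0.214, a4=6.736, a5=0.852, a0=9.118; τ=−ln(0.8003)/9.118=0.024 → t=1.627; u2·a0=0.5902·9.118=5.381; a1+…+a3=1.530 < 5.381 ≤ a1+…+a4=8.266 → R4 fires; S=1 C=17 A=16 G=9 M=2
Draw 9: a1=1.072, a2=0.244, a3=0.214, a4=6.736, a5=0.852, a0=9.118; τ=−ln(0.8438)/9.118=0.019 → t=1.646; u2·a0=0.6469·9.118=5.898; a1+…+a3=1.530 < 5.898 ≤ a1+…+a4=8.266 → R4 fires; S=1 C=17 A=16 G=11 M=2
Draw 10: a1=1.072, a2=0.244, a3=0.214, a4=6.736, a5=0.852, a0=9.118; τ=−ln(0.1854)/9.118=0.185 → t=1.830; u2·a0=0.0224·9.118=0.204 ≤ a1=1.072 → R1 fires; S=3 C=17 A=15 G=11 M=3
Draw 11: a1=1.005, a2=0.366, a3=0.321, a4=6.315, a5=3.834, a0=11.841; τ=−ln(0.3492)/11.841=0.089 → t=1.919; u2·a0=0.5345·11.841=6.329; a1+…+a3=1.692 < 6.329 ≤ a1+…+a4=8.007 → R4 fires; S=3 C=17 A=15 G=13 M=3
Draw 12: a1=1.005, a2=0.366, a3=0.321, a4=6.315, a5=3.834, a0=11.841; τ=−ln(0.0662)/11.841=0.229 → t=2.149; u2·a0=0.6879·11.841=8.145; a1+…+a4=8.007 < 8.145 ≤ a1+…+a5=11.841 → R5 fires; S=2 C=19 A=17 G=13 M=2
Draw 13: a1=1.139, a2=0.244, a3=0.214, a4=7.157, a5=1.704, a0=10.458; τ=−ln(0.7070)/10.458=0.033 → t=2.182; u2·a0=0.0693·10.458=0.725 ≤ a1=1.139 → R1 fires; S=4 C=19 A=16 G=13 M=3
Draw 14: a1=1.072, a2=0.366, a3=0.321, a4=6.736, a5=5.112, a0=13.607; τ=−ln(0.5910)/13.607=0.039 → t=2.220 > T=2.19: stop.
A first becomes ≥ 13 when it reaches 13 at the event at t=0.713.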